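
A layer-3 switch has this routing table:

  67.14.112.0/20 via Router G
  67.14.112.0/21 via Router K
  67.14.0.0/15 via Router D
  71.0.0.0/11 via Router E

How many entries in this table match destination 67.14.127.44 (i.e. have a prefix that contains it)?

2

Prefixes containing 67.14.127.44:
  67.14.0.0/15 (67.14.0.0 - 67.15.255.255)
  67.14.112.0/20 (67.14.112.0 - 67.14.127.255)
Total matching entries: 2.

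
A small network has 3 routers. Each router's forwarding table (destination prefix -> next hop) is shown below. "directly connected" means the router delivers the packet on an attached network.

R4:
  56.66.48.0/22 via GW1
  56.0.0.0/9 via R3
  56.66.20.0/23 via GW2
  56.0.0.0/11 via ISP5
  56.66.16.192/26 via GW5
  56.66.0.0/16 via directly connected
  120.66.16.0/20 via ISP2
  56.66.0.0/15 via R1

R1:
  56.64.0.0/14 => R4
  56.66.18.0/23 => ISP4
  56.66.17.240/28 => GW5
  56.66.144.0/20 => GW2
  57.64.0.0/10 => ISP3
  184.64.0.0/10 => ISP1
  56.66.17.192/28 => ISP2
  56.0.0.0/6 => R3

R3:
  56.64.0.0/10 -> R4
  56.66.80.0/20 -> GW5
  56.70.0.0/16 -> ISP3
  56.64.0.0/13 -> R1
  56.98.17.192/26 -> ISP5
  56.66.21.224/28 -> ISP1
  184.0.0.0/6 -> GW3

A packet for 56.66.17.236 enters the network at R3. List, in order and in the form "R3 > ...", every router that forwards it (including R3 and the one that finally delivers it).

R3 > R1 > R4

At R3: longest match for 56.66.17.236 is 56.64.0.0/13 -> R1
At R1: longest match for 56.66.17.236 is 56.64.0.0/14 -> R4
At R4: longest match for 56.66.17.236 is 56.66.0.0/16 -> directly connected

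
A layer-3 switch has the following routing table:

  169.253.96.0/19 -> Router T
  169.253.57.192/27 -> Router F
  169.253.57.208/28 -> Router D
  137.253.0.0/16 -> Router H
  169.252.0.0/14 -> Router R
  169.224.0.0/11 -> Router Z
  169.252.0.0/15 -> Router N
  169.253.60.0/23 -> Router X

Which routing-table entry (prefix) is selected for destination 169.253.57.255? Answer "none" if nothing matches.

169.252.0.0/15

Entries matching 169.253.57.255:
  169.224.0.0/11 (169.224.0.0 - 169.255.255.255)
  169.252.0.0/14 (169.252.0.0 - 169.255.255.255)
  169.252.0.0/15 (169.252.0.0 - 169.253.255.255)
Most specific is 169.252.0.0/15.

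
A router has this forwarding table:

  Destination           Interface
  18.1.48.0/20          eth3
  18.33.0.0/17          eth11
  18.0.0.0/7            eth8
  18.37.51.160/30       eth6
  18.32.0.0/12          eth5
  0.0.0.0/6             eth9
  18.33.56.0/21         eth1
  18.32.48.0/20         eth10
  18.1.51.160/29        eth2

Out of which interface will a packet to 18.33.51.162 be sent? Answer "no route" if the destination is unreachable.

eth11

Routes whose prefix contains 18.33.51.162:
  18.0.0.0/7 (18.0.0.0 - 19.255.255.255) -> eth8
  18.32.0.0/12 (18.32.0.0 - 18.47.255.255) -> eth5
  18.33.0.0/17 (18.33.0.0 - 18.33.127.255) -> eth11
More-specific entries that do NOT match:
  18.37.51.160/30 (18.37.51.160 - 18.37.51.163) does not contain 18.33.51.162
  18.1.51.160/29 (18.1.51.160 - 18.1.51.167) does not contain 18.33.51.162
  18.33.56.0/21 (18.33.56.0 - 18.33.63.255) does not contain 18.33.51.162
  18.1.48.0/20 (18.1.48.0 - 18.1.63.255) does not contain 18.33.51.162
  18.32.48.0/20 (18.32.48.0 - 18.32.63.255) does not contain 18.33.51.162
Longest matching prefix is /17 -> interface eth11.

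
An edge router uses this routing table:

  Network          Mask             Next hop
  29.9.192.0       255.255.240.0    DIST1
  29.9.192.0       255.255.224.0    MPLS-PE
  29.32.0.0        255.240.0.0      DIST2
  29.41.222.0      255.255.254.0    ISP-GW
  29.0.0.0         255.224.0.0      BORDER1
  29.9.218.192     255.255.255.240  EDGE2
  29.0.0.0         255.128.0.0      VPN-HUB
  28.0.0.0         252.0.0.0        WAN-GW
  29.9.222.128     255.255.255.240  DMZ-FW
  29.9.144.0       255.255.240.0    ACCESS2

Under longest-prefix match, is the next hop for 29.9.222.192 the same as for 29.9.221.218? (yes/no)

yes

29.9.222.192: longest match 29.9.192.0/19 -> MPLS-PE
29.9.221.218: longest match 29.9.192.0/19 -> MPLS-PE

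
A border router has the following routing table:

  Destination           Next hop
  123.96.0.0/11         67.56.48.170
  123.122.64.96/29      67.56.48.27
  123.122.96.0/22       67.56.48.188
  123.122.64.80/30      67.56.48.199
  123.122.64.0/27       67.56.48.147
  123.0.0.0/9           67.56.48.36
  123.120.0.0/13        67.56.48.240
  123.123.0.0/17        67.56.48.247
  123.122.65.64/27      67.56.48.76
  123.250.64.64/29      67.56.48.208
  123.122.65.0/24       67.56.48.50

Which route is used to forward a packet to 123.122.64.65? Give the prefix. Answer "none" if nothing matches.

123.120.0.0/13

Entries matching 123.122.64.65:
  123.0.0.0/9 (123.0.0.0 - 123.127.255.255)
  123.96.0.0/11 (123.96.0.0 - 123.127.255.255)
  123.120.0.0/13 (123.120.0.0 - 123.127.255.255)
Most specific is 123.120.0.0/13.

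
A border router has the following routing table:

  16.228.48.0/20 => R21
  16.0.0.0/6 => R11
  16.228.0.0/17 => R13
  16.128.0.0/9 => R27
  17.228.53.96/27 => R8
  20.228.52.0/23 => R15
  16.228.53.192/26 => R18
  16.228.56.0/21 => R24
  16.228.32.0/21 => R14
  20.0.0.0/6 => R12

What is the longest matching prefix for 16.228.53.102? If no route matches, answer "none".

Entries matching 16.228.53.102:
  16.0.0.0/6 (16.0.0.0 - 19.255.255.255)
  16.128.0.0/9 (16.128.0.0 - 16.255.255.255)
  16.228.0.0/17 (16.228.0.0 - 16.228.127.255)
  16.228.48.0/20 (16.228.48.0 - 16.228.63.255)
Most specific is 16.228.48.0/20.

16.228.48.0/20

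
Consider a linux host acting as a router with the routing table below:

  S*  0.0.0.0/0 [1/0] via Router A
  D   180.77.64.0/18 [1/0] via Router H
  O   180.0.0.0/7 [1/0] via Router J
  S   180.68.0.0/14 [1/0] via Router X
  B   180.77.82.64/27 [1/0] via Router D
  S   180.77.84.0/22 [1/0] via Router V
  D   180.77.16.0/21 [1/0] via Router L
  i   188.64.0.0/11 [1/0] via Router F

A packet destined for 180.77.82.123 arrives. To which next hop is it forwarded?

Routes whose prefix contains 180.77.82.123:
  0.0.0.0/0 (default, matches everything) -> Router A
  180.0.0.0/7 (180.0.0.0 - 181.255.255.255) -> Router J
  180.77.64.0/18 (180.77.64.0 - 180.77.127.255) -> Router H
More-specific entries that do NOT match:
  180.77.82.64/27 (180.77.82.64 - 180.77.82.95) does not contain 180.77.82.123
  180.77.84.0/22 (180.77.84.0 - 180.77.87.255) does not contain 180.77.82.123
  180.77.16.0/21 (180.77.16.0 - 180.77.23.255) does not contain 180.77.82.123
Longest matching prefix is /18 -> next hop Router H.

Router H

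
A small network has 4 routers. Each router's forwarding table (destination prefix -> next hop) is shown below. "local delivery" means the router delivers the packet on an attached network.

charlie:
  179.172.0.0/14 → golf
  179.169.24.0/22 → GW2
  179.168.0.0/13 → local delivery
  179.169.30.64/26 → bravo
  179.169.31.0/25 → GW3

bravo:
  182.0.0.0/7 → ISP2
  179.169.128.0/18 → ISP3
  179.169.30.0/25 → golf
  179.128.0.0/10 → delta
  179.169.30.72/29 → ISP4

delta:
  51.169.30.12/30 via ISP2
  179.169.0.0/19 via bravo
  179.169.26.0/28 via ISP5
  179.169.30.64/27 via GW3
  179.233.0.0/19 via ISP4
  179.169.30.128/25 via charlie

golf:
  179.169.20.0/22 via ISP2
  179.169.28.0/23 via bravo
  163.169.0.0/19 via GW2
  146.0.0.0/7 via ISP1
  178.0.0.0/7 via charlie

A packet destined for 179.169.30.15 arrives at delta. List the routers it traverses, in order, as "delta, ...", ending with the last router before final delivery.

At delta: longest match for 179.169.30.15 is 179.169.0.0/19 -> bravo
At bravo: longest match for 179.169.30.15 is 179.169.30.0/25 -> golf
At golf: longest match for 179.169.30.15 is 178.0.0.0/7 -> charlie
At charlie: longest match for 179.169.30.15 is 179.168.0.0/13 -> local delivery

delta, bravo, golf, charlie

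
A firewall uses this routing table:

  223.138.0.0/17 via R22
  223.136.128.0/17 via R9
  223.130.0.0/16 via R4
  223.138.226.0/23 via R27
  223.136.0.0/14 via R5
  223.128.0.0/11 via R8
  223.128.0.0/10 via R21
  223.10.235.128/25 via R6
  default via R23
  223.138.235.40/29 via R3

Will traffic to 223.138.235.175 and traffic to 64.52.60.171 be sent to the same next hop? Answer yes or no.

no

223.138.235.175: longest match 223.136.0.0/14 -> R5
64.52.60.171: longest match 0.0.0.0/0 -> R23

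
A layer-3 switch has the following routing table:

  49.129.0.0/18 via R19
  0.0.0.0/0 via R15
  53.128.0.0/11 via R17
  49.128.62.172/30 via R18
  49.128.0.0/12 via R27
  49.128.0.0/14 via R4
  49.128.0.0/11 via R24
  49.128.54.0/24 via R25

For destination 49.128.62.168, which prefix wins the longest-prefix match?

49.128.0.0/14

Entries matching 49.128.62.168:
  0.0.0.0/0 (default, matches everything)
  49.128.0.0/11 (49.128.0.0 - 49.159.255.255)
  49.128.0.0/12 (49.128.0.0 - 49.143.255.255)
  49.128.0.0/14 (49.128.0.0 - 49.131.255.255)
Most specific is 49.128.0.0/14.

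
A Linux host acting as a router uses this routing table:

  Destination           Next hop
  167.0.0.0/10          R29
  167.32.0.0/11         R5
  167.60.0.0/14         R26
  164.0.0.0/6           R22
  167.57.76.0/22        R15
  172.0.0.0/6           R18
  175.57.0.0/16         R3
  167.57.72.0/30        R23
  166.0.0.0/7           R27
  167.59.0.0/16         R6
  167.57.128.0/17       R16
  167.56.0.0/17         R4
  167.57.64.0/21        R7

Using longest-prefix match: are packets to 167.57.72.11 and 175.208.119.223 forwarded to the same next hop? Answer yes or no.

no

167.57.72.11: longest match 167.32.0.0/11 -> R5
175.208.119.223: longest match 172.0.0.0/6 -> R18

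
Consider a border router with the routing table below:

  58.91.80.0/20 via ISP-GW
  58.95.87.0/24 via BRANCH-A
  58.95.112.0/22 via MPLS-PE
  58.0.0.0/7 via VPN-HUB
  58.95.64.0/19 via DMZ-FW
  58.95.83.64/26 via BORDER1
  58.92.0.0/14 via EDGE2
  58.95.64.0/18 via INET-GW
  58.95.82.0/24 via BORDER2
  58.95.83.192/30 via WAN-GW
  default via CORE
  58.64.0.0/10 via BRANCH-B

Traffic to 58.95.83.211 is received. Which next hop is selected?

Routes whose prefix contains 58.95.83.211:
  0.0.0.0/0 (default, matches everything) -> CORE
  58.0.0.0/7 (58.0.0.0 - 59.255.255.255) -> VPN-HUB
  58.64.0.0/10 (58.64.0.0 - 58.127.255.255) -> BRANCH-B
  58.92.0.0/14 (58.92.0.0 - 58.95.255.255) -> EDGE2
  58.95.64.0/18 (58.95.64.0 - 58.95.127.255) -> INET-GW
  58.95.64.0/19 (58.95.64.0 - 58.95.95.255) -> DMZ-FW
More-specific entries that do NOT match:
  58.95.83.192/30 (58.95.83.192 - 58.95.83.195) does not contain 58.95.83.211
  58.95.83.64/26 (58.95.83.64 - 58.95.83.127) does not contain 58.95.83.211
  58.95.87.0/24 (58.95.87.0 - 58.95.87.255) does not contain 58.95.83.211
  58.95.82.0/24 (58.95.82.0 - 58.95.82.255) does not contain 58.95.83.211
  58.95.112.0/22 (58.95.112.0 - 58.95.115.255) does not contain 58.95.83.211
  58.91.80.0/20 (58.91.80.0 - 58.91.95.255) does not contain 58.95.83.211
Longest matching prefix is /19 -> next hop DMZ-FW.

DMZ-FW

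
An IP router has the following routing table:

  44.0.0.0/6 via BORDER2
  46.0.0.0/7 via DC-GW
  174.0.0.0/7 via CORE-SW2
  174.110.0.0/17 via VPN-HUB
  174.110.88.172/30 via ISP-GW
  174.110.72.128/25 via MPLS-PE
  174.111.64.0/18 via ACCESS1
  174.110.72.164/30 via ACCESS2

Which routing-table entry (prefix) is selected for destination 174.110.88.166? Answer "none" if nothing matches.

Entries matching 174.110.88.166:
  174.0.0.0/7 (174.0.0.0 - 175.255.255.255)
  174.110.0.0/17 (174.110.0.0 - 174.110.127.255)
Most specific is 174.110.0.0/17.

174.110.0.0/17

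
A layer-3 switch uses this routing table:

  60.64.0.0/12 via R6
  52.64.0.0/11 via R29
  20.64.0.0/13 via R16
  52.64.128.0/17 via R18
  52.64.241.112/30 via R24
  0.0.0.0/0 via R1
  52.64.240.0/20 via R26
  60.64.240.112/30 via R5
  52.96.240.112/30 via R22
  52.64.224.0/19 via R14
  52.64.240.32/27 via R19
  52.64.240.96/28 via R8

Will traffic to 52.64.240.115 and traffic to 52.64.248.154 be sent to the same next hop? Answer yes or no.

52.64.240.115: longest match 52.64.240.0/20 -> R26
52.64.248.154: longest match 52.64.240.0/20 -> R26

yes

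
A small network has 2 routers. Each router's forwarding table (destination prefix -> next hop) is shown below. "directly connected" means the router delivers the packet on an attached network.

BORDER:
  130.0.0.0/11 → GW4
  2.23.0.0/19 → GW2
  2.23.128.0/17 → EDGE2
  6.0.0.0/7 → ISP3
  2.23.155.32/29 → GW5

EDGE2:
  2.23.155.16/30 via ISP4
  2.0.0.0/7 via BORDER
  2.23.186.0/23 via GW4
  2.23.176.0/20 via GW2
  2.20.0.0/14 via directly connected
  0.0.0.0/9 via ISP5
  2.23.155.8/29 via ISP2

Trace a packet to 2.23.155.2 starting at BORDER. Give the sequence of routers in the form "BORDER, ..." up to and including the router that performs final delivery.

At BORDER: longest match for 2.23.155.2 is 2.23.128.0/17 -> EDGE2
At EDGE2: longest match for 2.23.155.2 is 2.20.0.0/14 -> directly connected

BORDER, EDGE2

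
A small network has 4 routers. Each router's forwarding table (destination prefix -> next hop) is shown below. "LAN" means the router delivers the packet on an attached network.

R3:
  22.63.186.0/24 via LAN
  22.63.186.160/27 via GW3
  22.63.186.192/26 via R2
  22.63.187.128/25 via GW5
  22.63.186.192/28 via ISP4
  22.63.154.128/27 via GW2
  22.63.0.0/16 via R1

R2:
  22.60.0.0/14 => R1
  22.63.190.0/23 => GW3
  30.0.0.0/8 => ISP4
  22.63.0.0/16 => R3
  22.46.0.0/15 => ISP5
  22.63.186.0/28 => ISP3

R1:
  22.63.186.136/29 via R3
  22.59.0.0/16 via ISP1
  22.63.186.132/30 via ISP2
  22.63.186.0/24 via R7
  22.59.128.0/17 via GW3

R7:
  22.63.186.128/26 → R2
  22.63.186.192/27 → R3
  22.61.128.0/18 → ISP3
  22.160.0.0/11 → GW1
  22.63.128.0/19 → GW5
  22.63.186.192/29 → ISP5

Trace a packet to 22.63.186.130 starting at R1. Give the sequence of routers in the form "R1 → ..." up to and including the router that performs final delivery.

R1 → R7 → R2 → R3

At R1: longest match for 22.63.186.130 is 22.63.186.0/24 -> R7
At R7: longest match for 22.63.186.130 is 22.63.186.128/26 -> R2
At R2: longest match for 22.63.186.130 is 22.63.0.0/16 -> R3
At R3: longest match for 22.63.186.130 is 22.63.186.0/24 -> LAN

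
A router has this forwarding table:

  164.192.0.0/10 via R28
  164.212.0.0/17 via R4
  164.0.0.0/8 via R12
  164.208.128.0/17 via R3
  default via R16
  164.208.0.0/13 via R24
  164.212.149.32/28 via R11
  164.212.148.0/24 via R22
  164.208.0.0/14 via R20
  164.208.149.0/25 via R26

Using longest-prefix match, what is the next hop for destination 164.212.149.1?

Routes whose prefix contains 164.212.149.1:
  0.0.0.0/0 (default, matches everything) -> R16
  164.0.0.0/8 (164.0.0.0 - 164.255.255.255) -> R12
  164.192.0.0/10 (164.192.0.0 - 164.255.255.255) -> R28
  164.208.0.0/13 (164.208.0.0 - 164.215.255.255) -> R24
More-specific entries that do NOT match:
  164.212.149.32/28 (164.212.149.32 - 164.212.149.47) does not contain 164.212.149.1
  164.208.149.0/25 (164.208.149.0 - 164.208.149.127) does not contain 164.212.149.1
  164.212.148.0/24 (164.212.148.0 - 164.212.148.255) does not contain 164.212.149.1
  164.212.0.0/17 (164.212.0.0 - 164.212.127.255) does not contain 164.212.149.1
  164.208.128.0/17 (164.208.128.0 - 164.208.255.255) does not contain 164.212.149.1
  164.208.0.0/14 (164.208.0.0 - 164.211.255.255) does not contain 164.212.149.1
Longest matching prefix is /13 -> next hop R24.

R24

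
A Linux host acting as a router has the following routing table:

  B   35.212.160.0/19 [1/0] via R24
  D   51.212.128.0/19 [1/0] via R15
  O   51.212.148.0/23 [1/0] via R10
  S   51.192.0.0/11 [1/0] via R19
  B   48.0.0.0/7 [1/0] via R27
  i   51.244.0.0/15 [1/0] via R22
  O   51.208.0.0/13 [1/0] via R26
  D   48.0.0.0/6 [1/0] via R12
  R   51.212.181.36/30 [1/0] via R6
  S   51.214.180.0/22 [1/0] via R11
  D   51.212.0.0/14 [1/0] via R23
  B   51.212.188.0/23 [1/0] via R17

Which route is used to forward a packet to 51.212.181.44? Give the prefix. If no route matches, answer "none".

Entries matching 51.212.181.44:
  48.0.0.0/6 (48.0.0.0 - 51.255.255.255)
  51.192.0.0/11 (51.192.0.0 - 51.223.255.255)
  51.208.0.0/13 (51.208.0.0 - 51.215.255.255)
  51.212.0.0/14 (51.212.0.0 - 51.215.255.255)
Most specific is 51.212.0.0/14.

51.212.0.0/14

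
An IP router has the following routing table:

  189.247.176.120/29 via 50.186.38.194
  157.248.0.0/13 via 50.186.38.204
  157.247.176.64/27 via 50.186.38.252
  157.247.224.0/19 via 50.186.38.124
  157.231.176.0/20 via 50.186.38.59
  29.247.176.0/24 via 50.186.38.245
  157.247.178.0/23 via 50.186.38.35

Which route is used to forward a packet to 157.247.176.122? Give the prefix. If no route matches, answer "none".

157.247.176.122 is outside every listed prefix and there is no default route.

none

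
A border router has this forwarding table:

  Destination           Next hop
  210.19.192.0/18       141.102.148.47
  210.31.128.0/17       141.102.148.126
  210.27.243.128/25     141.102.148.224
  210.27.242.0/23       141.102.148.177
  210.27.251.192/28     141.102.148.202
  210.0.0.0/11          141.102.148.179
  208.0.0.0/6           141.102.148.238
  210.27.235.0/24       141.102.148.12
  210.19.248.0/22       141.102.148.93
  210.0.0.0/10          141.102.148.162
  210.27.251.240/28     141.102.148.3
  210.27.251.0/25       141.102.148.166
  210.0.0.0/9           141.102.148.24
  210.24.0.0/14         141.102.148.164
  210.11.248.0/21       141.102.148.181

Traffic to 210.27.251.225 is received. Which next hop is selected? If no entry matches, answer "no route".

141.102.148.164

Routes whose prefix contains 210.27.251.225:
  208.0.0.0/6 (208.0.0.0 - 211.255.255.255) -> 141.102.148.238
  210.0.0.0/9 (210.0.0.0 - 210.127.255.255) -> 141.102.148.24
  210.0.0.0/10 (210.0.0.0 - 210.63.255.255) -> 141.102.148.162
  210.0.0.0/11 (210.0.0.0 - 210.31.255.255) -> 141.102.148.179
  210.24.0.0/14 (210.24.0.0 - 210.27.255.255) -> 141.102.148.164
More-specific entries that do NOT match:
  210.27.251.192/28 (210.27.251.192 - 210.27.251.207) does not contain 210.27.251.225
  210.27.251.240/28 (210.27.251.240 - 210.27.251.255) does not contain 210.27.251.225
  210.27.243.128/25 (210.27.243.128 - 210.27.243.255) does not contain 210.27.251.225
  210.27.251.0/25 (210.27.251.0 - 210.27.251.127) does not contain 210.27.251.225
  210.27.235.0/24 (210.27.235.0 - 210.27.235.255) does not contain 210.27.251.225
  210.27.242.0/23 (210.27.242.0 - 210.27.243.255) does not contain 210.27.251.225
  210.19.248.0/22 (210.19.248.0 - 210.19.251.255) does not contain 210.27.251.225
  210.11.248.0/21 (210.11.248.0 - 210.11.255.255) does not contain 210.27.251.225
  210.19.192.0/18 (210.19.192.0 - 210.19.255.255) does not contain 210.27.251.225
  210.31.128.0/17 (210.31.128.0 - 210.31.255.255) does not contain 210.27.251.225
Longest matching prefix is /14 -> next hop 141.102.148.164.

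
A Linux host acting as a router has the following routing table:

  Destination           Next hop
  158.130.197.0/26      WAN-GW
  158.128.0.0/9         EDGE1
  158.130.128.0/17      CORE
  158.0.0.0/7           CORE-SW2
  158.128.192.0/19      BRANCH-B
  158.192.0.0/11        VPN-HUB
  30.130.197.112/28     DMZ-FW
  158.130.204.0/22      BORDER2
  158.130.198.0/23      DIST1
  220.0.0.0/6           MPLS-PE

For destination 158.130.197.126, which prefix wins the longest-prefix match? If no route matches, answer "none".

Entries matching 158.130.197.126:
  158.0.0.0/7 (158.0.0.0 - 159.255.255.255)
  158.128.0.0/9 (158.128.0.0 - 158.255.255.255)
  158.130.128.0/17 (158.130.128.0 - 158.130.255.255)
Most specific is 158.130.128.0/17.

158.130.128.0/17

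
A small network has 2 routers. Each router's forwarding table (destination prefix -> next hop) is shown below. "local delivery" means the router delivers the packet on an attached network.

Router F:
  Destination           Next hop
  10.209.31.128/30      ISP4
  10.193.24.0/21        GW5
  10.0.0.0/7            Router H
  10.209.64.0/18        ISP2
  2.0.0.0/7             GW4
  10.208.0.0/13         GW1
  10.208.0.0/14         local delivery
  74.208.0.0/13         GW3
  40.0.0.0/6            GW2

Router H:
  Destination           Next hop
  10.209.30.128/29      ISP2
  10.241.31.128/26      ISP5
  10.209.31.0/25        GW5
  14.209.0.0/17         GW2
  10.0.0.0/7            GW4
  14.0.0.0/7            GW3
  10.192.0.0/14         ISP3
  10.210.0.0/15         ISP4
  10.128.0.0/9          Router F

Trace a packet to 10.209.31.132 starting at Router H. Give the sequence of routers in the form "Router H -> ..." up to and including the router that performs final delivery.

Router H -> Router F

At Router H: longest match for 10.209.31.132 is 10.128.0.0/9 -> Router F
At Router F: longest match for 10.209.31.132 is 10.208.0.0/14 -> local delivery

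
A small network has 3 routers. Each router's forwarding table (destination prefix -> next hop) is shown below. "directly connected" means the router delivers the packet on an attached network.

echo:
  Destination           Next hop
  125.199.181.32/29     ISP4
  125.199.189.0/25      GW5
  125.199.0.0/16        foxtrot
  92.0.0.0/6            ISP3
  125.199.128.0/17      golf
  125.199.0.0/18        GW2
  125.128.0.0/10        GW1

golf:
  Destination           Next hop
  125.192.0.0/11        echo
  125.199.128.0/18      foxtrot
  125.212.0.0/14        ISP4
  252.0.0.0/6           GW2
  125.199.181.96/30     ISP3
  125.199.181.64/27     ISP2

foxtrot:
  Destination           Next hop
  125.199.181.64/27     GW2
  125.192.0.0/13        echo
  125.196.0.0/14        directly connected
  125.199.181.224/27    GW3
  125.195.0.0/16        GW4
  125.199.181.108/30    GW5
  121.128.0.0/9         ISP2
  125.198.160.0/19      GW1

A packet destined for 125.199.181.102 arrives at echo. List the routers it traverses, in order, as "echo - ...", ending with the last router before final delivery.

echo - golf - foxtrot

At echo: longest match for 125.199.181.102 is 125.199.128.0/17 -> golf
At golf: longest match for 125.199.181.102 is 125.199.128.0/18 -> foxtrot
At foxtrot: longest match for 125.199.181.102 is 125.196.0.0/14 -> directly connected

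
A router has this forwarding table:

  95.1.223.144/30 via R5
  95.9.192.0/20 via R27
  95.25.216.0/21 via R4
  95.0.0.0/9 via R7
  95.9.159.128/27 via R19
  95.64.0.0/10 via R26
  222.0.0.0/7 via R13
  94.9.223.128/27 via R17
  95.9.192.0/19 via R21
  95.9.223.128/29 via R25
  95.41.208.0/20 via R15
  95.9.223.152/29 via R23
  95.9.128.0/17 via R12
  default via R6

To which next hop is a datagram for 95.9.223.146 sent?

R21

Routes whose prefix contains 95.9.223.146:
  0.0.0.0/0 (default, matches everything) -> R6
  95.0.0.0/9 (95.0.0.0 - 95.127.255.255) -> R7
  95.9.128.0/17 (95.9.128.0 - 95.9.255.255) -> R12
  95.9.192.0/19 (95.9.192.0 - 95.9.223.255) -> R21
More-specific entries that do NOT match:
  95.1.223.144/30 (95.1.223.144 - 95.1.223.147) does not contain 95.9.223.146
  95.9.223.128/29 (95.9.223.128 - 95.9.223.135) does not contain 95.9.223.146
  95.9.223.152/29 (95.9.223.152 - 95.9.223.159) does not contain 95.9.223.146
  95.9.159.128/27 (95.9.159.128 - 95.9.159.159) does not contain 95.9.223.146
  94.9.223.128/27 (94.9.223.128 - 94.9.223.159) does not contain 95.9.223.146
  95.25.216.0/21 (95.25.216.0 - 95.25.223.255) does not contain 95.9.223.146
  95.9.192.0/20 (95.9.192.0 - 95.9.207.255) does not contain 95.9.223.146
  95.41.208.0/20 (95.41.208.0 - 95.41.223.255) does not contain 95.9.223.146
Longest matching prefix is /19 -> next hop R21.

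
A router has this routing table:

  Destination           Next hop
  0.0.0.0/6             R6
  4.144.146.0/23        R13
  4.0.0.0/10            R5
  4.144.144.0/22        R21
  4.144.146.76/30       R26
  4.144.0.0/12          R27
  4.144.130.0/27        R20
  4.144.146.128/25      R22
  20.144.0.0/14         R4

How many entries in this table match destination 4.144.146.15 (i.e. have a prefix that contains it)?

Prefixes containing 4.144.146.15:
  4.144.0.0/12 (4.144.0.0 - 4.159.255.255)
  4.144.144.0/22 (4.144.144.0 - 4.144.147.255)
  4.144.146.0/23 (4.144.146.0 - 4.144.147.255)
Total matching entries: 3.

3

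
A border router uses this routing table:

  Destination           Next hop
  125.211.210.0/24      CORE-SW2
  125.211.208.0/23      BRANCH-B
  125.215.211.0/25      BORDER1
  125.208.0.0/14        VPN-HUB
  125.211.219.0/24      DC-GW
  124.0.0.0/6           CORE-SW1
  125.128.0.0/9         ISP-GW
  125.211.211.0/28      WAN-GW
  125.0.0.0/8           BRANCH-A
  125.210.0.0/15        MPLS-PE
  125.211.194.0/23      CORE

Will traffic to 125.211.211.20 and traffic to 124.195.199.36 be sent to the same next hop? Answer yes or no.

125.211.211.20: longest match 125.210.0.0/15 -> MPLS-PE
124.195.199.36: longest match 124.0.0.0/6 -> CORE-SW1

no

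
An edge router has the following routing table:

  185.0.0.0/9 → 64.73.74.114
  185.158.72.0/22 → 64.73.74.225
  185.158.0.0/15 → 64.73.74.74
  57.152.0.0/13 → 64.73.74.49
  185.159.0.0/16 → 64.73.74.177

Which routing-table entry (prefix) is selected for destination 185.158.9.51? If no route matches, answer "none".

185.158.0.0/15

Entries matching 185.158.9.51:
  185.158.0.0/15 (185.158.0.0 - 185.159.255.255)
Most specific is 185.158.0.0/15.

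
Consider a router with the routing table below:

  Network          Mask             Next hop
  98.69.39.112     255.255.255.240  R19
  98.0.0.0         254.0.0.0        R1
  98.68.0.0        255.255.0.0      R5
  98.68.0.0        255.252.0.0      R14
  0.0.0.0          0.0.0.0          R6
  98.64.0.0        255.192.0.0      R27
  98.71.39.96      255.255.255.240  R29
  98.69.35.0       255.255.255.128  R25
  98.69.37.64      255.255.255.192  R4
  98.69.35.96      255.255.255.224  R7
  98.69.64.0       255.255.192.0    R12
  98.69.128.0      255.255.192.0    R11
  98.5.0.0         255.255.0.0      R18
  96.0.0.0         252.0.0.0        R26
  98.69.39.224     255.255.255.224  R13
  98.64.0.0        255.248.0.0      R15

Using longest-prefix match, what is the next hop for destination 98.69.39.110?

R14

Routes whose prefix contains 98.69.39.110:
  0.0.0.0/0 (default, matches everything) -> R6
  96.0.0.0/6 (96.0.0.0 - 99.255.255.255) -> R26
  98.0.0.0/7 (98.0.0.0 - 99.255.255.255) -> R1
  98.64.0.0/10 (98.64.0.0 - 98.127.255.255) -> R27
  98.64.0.0/13 (98.64.0.0 - 98.71.255.255) -> R15
  98.68.0.0/14 (98.68.0.0 - 98.71.255.255) -> R14
More-specific entries that do NOT match:
  98.69.39.112/28 (98.69.39.112 - 98.69.39.127) does not contain 98.69.39.110
  98.71.39.96/28 (98.71.39.96 - 98.71.39.111) does not contain 98.69.39.110
  98.69.35.96/27 (98.69.35.96 - 98.69.35.127) does not contain 98.69.39.110
  98.69.39.224/27 (98.69.39.224 - 98.69.39.255) does not contain 98.69.39.110
  98.69.37.64/26 (98.69.37.64 - 98.69.37.127) does not contain 98.69.39.110
  98.69.35.0/25 (98.69.35.0 - 98.69.35.127) does not contain 98.69.39.110
  98.69.64.0/18 (98.69.64.0 - 98.69.127.255) does not contain 98.69.39.110
  98.69.128.0/18 (98.69.128.0 - 98.69.191.255) does not contain 98.69.39.110
  98.68.0.0/16 (98.68.0.0 - 98.68.255.255) does not contain 98.69.39.110
  98.5.0.0/16 (98.5.0.0 - 98.5.255.255) does not contain 98.69.39.110
Longest matching prefix is /14 -> next hop R14.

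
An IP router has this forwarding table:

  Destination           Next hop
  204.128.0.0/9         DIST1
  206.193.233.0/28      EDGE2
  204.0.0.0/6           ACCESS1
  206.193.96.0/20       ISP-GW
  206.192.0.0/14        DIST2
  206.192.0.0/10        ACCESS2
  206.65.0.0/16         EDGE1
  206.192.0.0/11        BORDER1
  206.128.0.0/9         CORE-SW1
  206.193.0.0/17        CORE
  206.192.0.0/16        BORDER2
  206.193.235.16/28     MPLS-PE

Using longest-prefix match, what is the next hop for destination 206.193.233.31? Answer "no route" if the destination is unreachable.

DIST2

Routes whose prefix contains 206.193.233.31:
  204.0.0.0/6 (204.0.0.0 - 207.255.255.255) -> ACCESS1
  206.128.0.0/9 (206.128.0.0 - 206.255.255.255) -> CORE-SW1
  206.192.0.0/10 (206.192.0.0 - 206.255.255.255) -> ACCESS2
  206.192.0.0/11 (206.192.0.0 - 206.223.255.255) -> BORDER1
  206.192.0.0/14 (206.192.0.0 - 206.195.255.255) -> DIST2
More-specific entries that do NOT match:
  206.193.233.0/28 (206.193.233.0 - 206.193.233.15) does not contain 206.193.233.31
  206.193.235.16/28 (206.193.235.16 - 206.193.235.31) does not contain 206.193.233.31
  206.193.96.0/20 (206.193.96.0 - 206.193.111.255) does not contain 206.193.233.31
  206.193.0.0/17 (206.193.0.0 - 206.193.127.255) does not contain 206.193.233.31
  206.65.0.0/16 (206.65.0.0 - 206.65.255.255) does not contain 206.193.233.31
  206.192.0.0/16 (206.192.0.0 - 206.192.255.255) does not contain 206.193.233.31
Longest matching prefix is /14 -> next hop DIST2.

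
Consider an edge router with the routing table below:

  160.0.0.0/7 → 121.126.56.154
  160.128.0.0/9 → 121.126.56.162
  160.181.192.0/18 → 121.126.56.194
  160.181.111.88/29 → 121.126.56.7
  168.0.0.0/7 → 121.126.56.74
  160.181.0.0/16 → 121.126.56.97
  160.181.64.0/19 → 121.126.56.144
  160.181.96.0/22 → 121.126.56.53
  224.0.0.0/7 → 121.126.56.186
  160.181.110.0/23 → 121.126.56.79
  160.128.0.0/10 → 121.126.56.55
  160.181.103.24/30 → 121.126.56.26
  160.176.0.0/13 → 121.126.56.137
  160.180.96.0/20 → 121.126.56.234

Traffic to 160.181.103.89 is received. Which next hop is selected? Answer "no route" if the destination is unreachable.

121.126.56.97

Routes whose prefix contains 160.181.103.89:
  160.0.0.0/7 (160.0.0.0 - 161.255.255.255) -> 121.126.56.154
  160.128.0.0/9 (160.128.0.0 - 160.255.255.255) -> 121.126.56.162
  160.128.0.0/10 (160.128.0.0 - 160.191.255.255) -> 121.126.56.55
  160.176.0.0/13 (160.176.0.0 - 160.183.255.255) -> 121.126.56.137
  160.181.0.0/16 (160.181.0.0 - 160.181.255.255) -> 121.126.56.97
More-specific entries that do NOT match:
  160.181.103.24/30 (160.181.103.24 - 160.181.103.27) does not contain 160.181.103.89
  160.181.111.88/29 (160.181.111.88 - 160.181.111.95) does not contain 160.181.103.89
  160.181.110.0/23 (160.181.110.0 - 160.181.111.255) does not contain 160.181.103.89
  160.181.96.0/22 (160.181.96.0 - 160.181.99.255) does not contain 160.181.103.89
  160.180.96.0/20 (160.180.96.0 - 160.180.111.255) does not contain 160.181.103.89
  160.181.64.0/19 (160.181.64.0 - 160.181.95.255) does not contain 160.181.103.89
  160.181.192.0/18 (160.181.192.0 - 160.181.255.255) does not contain 160.181.103.89
Longest matching prefix is /16 -> next hop 121.126.56.97.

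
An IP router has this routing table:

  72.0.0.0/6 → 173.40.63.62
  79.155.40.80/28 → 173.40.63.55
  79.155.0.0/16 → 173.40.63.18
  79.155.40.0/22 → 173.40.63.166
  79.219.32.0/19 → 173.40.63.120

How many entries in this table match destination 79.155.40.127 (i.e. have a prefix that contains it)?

Prefixes containing 79.155.40.127:
  79.155.0.0/16 (79.155.0.0 - 79.155.255.255)
  79.155.40.0/22 (79.155.40.0 - 79.155.43.255)
Total matching entries: 2.

2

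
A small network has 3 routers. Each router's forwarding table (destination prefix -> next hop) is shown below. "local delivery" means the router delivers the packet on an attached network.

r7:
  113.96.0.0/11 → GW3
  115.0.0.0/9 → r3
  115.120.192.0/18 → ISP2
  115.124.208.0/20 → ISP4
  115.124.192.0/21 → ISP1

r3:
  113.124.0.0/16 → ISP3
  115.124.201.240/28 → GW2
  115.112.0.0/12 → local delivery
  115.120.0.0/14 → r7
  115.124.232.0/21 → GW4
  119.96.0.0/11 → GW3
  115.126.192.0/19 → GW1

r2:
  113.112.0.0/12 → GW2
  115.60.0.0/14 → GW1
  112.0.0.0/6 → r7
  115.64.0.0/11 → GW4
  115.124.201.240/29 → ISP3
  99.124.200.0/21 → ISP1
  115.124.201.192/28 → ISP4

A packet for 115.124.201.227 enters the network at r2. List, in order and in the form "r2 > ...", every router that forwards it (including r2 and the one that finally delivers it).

At r2: longest match for 115.124.201.227 is 112.0.0.0/6 -> r7
At r7: longest match for 115.124.201.227 is 115.0.0.0/9 -> r3
At r3: longest match for 115.124.201.227 is 115.112.0.0/12 -> local delivery

r2 > r7 > r3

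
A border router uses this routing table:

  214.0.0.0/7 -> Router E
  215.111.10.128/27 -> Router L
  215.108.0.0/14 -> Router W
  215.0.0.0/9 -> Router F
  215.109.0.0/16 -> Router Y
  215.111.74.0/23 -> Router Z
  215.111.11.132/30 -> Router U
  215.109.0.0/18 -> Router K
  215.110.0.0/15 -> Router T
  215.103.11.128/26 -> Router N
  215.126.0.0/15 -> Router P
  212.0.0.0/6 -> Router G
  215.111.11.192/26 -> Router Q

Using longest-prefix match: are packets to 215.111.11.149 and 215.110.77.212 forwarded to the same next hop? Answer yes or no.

215.111.11.149: longest match 215.110.0.0/15 -> Router T
215.110.77.212: longest match 215.110.0.0/15 -> Router T

yes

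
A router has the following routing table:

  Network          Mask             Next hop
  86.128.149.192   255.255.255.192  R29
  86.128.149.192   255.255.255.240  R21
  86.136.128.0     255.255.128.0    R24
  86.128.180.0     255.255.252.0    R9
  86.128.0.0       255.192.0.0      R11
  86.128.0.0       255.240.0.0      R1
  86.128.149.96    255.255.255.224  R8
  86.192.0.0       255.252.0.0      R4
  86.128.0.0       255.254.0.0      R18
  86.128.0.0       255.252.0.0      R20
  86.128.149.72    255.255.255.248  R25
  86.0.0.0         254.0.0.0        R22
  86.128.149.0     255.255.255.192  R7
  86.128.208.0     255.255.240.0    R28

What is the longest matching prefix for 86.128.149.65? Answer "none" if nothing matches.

Entries matching 86.128.149.65:
  86.0.0.0/7 (86.0.0.0 - 87.255.255.255)
  86.128.0.0/10 (86.128.0.0 - 86.191.255.255)
  86.128.0.0/12 (86.128.0.0 - 86.143.255.255)
  86.128.0.0/14 (86.128.0.0 - 86.131.255.255)
  86.128.0.0/15 (86.128.0.0 - 86.129.255.255)
Most specific is 86.128.0.0/15.

86.128.0.0/15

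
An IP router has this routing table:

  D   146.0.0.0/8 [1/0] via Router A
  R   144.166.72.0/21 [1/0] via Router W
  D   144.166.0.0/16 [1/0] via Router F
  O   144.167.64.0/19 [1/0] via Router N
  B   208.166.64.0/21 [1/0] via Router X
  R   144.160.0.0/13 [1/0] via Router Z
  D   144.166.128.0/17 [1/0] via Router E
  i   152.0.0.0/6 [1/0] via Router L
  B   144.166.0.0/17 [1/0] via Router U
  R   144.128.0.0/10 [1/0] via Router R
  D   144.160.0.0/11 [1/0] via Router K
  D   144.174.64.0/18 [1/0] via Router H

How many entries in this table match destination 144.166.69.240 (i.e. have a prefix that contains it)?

Prefixes containing 144.166.69.240:
  144.128.0.0/10 (144.128.0.0 - 144.191.255.255)
  144.160.0.0/11 (144.160.0.0 - 144.191.255.255)
  144.160.0.0/13 (144.160.0.0 - 144.167.255.255)
  144.166.0.0/16 (144.166.0.0 - 144.166.255.255)
  144.166.0.0/17 (144.166.0.0 - 144.166.127.255)
Total matching entries: 5.

5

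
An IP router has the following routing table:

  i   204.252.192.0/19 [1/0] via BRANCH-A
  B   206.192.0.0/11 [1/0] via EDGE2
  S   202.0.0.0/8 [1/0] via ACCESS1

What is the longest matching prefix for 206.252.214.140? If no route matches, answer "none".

none

206.252.214.140 is outside every listed prefix and there is no default route.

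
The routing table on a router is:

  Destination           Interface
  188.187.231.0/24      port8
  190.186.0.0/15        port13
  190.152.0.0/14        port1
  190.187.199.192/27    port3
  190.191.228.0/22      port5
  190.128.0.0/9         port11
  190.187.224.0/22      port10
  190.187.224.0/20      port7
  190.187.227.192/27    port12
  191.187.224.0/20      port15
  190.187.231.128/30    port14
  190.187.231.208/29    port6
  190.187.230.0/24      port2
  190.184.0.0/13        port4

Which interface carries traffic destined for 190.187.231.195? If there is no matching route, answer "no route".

port7

Routes whose prefix contains 190.187.231.195:
  190.128.0.0/9 (190.128.0.0 - 190.255.255.255) -> port11
  190.184.0.0/13 (190.184.0.0 - 190.191.255.255) -> port4
  190.186.0.0/15 (190.186.0.0 - 190.187.255.255) -> port13
  190.187.224.0/20 (190.187.224.0 - 190.187.239.255) -> port7
More-specific entries that do NOT match:
  190.187.231.128/30 (190.187.231.128 - 190.187.231.131) does not contain 190.187.231.195
  190.187.231.208/29 (190.187.231.208 - 190.187.231.215) does not contain 190.187.231.195
  190.187.199.192/27 (190.187.199.192 - 190.187.199.223) does not contain 190.187.231.195
  190.187.227.192/27 (190.187.227.192 - 190.187.227.223) does not contain 190.187.231.195
  188.187.231.0/24 (188.187.231.0 - 188.187.231.255) does not contain 190.187.231.195
  190.187.230.0/24 (190.187.230.0 - 190.187.230.255) does not contain 190.187.231.195
  190.191.228.0/22 (190.191.228.0 - 190.191.231.255) does not contain 190.187.231.195
  190.187.224.0/22 (190.187.224.0 - 190.187.227.255) does not contain 190.187.231.195
Longest matching prefix is /20 -> interface port7.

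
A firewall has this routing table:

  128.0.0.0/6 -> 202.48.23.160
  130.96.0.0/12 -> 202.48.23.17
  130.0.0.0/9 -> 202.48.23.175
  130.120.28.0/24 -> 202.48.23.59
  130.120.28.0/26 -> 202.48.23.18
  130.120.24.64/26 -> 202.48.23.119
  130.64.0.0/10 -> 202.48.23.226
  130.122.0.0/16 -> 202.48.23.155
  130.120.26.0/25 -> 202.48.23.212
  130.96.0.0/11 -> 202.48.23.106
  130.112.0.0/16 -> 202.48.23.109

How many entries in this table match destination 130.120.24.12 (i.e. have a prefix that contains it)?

4

Prefixes containing 130.120.24.12:
  128.0.0.0/6 (128.0.0.0 - 131.255.255.255)
  130.0.0.0/9 (130.0.0.0 - 130.127.255.255)
  130.64.0.0/10 (130.64.0.0 - 130.127.255.255)
  130.96.0.0/11 (130.96.0.0 - 130.127.255.255)
Total matching entries: 4.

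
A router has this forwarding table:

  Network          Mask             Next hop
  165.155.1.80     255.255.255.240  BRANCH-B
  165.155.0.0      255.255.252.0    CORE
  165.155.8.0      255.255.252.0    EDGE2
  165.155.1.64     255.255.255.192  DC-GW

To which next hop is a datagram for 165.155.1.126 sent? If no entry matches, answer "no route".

DC-GW

Routes whose prefix contains 165.155.1.126:
  165.155.0.0/22 (165.155.0.0 - 165.155.3.255) -> CORE
  165.155.1.64/26 (165.155.1.64 - 165.155.1.127) -> DC-GW
More-specific entries that do NOT match:
  165.155.1.80/28 (165.155.1.80 - 165.155.1.95) does not contain 165.155.1.126
Longest matching prefix is /26 -> next hop DC-GW.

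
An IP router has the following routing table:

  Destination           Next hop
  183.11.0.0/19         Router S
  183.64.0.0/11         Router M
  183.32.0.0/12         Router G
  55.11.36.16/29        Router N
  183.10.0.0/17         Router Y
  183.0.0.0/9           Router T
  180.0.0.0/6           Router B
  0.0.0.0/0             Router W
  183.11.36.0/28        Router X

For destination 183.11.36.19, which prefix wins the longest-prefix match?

183.0.0.0/9

Entries matching 183.11.36.19:
  0.0.0.0/0 (default, matches everything)
  180.0.0.0/6 (180.0.0.0 - 183.255.255.255)
  183.0.0.0/9 (183.0.0.0 - 183.127.255.255)
Most specific is 183.0.0.0/9.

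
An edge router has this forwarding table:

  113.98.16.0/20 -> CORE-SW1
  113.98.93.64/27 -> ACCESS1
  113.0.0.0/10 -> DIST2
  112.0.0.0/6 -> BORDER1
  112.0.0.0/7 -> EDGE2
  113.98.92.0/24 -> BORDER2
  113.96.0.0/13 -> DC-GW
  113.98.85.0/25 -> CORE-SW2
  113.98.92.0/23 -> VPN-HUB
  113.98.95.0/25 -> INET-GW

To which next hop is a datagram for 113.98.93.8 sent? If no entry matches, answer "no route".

Routes whose prefix contains 113.98.93.8:
  112.0.0.0/6 (112.0.0.0 - 115.255.255.255) -> BORDER1
  112.0.0.0/7 (112.0.0.0 - 113.255.255.255) -> EDGE2
  113.96.0.0/13 (113.96.0.0 - 113.103.255.255) -> DC-GW
  113.98.92.0/23 (113.98.92.0 - 113.98.93.255) -> VPN-HUB
More-specific entries that do NOT match:
  113.98.93.64/27 (113.98.93.64 - 113.98.93.95) does not contain 113.98.93.8
  113.98.85.0/25 (113.98.85.0 - 113.98.85.127) does not contain 113.98.93.8
  113.98.95.0/25 (113.98.95.0 - 113.98.95.127) does not contain 113.98.93.8
  113.98.92.0/24 (113.98.92.0 - 113.98.92.255) does not contain 113.98.93.8
Longest matching prefix is /23 -> next hop VPN-HUB.

VPN-HUB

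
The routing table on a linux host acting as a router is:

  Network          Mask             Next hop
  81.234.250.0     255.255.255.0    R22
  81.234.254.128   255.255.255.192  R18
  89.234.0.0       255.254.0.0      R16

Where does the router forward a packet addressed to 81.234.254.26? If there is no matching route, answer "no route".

no route

No entry's prefix contains 81.234.254.26; there is no default route.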